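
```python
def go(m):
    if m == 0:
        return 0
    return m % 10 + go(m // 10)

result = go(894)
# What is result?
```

Sum of digits of 894: 4 + 9 + 8 = 21

Answer: 21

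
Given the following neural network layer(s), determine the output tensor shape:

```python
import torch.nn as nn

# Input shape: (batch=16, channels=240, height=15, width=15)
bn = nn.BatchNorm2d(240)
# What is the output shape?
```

Input: (16, 240, 15, 15) -> Output: (16, 240, 15, 15)

Answer: (16, 240, 15, 15)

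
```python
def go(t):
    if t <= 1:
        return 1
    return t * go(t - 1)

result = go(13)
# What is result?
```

go(13) = 13 * 12 * 11 * 10 * 9 * 8 * 7 * 6 * 5 * 4 * 3 * 2 * 1 = 6227020800

Answer: 6227020800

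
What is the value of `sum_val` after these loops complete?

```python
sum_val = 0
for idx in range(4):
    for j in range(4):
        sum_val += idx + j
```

Sum of all idx+j for idx,j in 4x4
`sum_val` takes the values: 0 → 1 → 3 → 6 → 7 → 9 → 12 → 16 → 18 → 21 → 25 → 30 → 33 → 37 → 42 → 48

Answer: 48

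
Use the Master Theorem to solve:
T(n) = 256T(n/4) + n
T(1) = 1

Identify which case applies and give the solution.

a=256, b=4, f(n)=n. log_4(256) = 4. Since c=1 < 4, Case 1 applies: T(n) = Θ(n^log_b(a)) = O(n^4).

Answer: O(n^4) - Case 1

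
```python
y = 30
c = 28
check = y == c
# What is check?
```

Trace:
`y = 30` → y = 30
`c = 28` → c = 28
`check = y == c` → check = False
So check = False

Answer: False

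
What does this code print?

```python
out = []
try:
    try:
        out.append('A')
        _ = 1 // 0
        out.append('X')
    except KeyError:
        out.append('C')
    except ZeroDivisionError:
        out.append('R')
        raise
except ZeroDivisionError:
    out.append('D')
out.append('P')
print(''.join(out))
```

Execution trace: 'A' (inner try body) → 'R' (inner except ZeroDivisionError) → 'D' (outer except ZeroDivisionError) → 'P' (after the try/except). Output: ARDP

Answer: ARDP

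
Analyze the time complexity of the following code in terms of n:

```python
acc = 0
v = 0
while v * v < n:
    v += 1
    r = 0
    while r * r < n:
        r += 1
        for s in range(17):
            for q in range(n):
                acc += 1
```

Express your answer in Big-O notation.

Each loop level contributes: √n × √n × 1 × n. Multiplying the contributions gives O(n^2).

Answer: O(n^2)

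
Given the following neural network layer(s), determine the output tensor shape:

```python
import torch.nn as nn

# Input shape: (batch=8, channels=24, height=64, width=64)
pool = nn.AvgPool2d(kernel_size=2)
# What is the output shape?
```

Input: (8, 24, 64, 64) -> Output: (8, 24, 32, 32)

Answer: (8, 24, 32, 32)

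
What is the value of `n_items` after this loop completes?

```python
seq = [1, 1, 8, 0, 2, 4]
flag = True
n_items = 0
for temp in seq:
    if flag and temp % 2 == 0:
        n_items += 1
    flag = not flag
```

Count even values at even positions
`n_items` takes the values: 0 → 1 → 2

Answer: 2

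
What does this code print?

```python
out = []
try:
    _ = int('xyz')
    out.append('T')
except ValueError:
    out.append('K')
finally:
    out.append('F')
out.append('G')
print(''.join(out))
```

Execution trace: 'K' (except ValueError) → 'F' (finally) → 'G' (after the try/except). Output: KFG

Answer: KFG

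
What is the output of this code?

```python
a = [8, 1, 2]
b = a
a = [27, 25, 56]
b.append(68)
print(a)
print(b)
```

Key concept: rebinding vs mutation: a is rebound to a new list, b still points at the original.
Step by step:
`a = [8, 1, 2]` → a = [8, 1, 2]
`b = a` → b = [8, 1, 2] (same object as a)
`a = [27, 25, 56]` → a = [27, 25, 56]
`b.append(68)` → b = [8, 1, 2, 68]
`print(a)` → prints [27, 25, 56]
`print(b)` → prints [8, 1, 2, 68]

Answer:
[27, 25, 56]
[8, 1, 2, 68]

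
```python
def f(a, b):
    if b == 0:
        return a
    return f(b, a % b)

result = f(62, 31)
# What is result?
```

f(62, 31) -> f(31, 0) -> 31

Answer: 31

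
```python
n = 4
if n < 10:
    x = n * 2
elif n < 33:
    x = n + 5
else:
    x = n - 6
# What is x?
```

Trace:
`n = 4` → n = 4
`if n < 10: ...` → n < 10 is True → x = 8
So x = 8

Answer: 8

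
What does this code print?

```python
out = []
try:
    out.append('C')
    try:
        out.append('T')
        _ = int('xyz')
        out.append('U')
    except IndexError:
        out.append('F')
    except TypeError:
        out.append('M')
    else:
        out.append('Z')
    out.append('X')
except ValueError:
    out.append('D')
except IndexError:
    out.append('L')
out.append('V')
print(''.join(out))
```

Execution trace: 'C' (try body) → 'T' (inner try body) → 'D' (except ValueError) → 'V' (after the try/except). Output: CTDV

Answer: CTDV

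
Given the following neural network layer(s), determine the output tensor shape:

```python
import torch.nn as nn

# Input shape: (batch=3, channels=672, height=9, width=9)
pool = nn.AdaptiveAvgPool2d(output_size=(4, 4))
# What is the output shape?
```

Input: (3, 672, 9, 9) -> Output: (3, 672, 4, 4)

Answer: (3, 672, 4, 4)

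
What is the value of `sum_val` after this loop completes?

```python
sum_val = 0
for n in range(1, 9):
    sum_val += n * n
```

Sum of squares 1² to 8² = 204
`sum_val` takes the values: 0 → 1 → 5 → 14 → 30 → 55 → 91 → 140 → 204

Answer: 204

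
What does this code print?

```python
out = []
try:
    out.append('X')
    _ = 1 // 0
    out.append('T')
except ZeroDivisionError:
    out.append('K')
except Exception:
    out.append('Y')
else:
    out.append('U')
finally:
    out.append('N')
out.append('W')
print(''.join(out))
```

Execution trace: 'X' (try body) → 'K' (except ZeroDivisionError) → 'N' (finally) → 'W' (after the try/except). Output: XKNW

Answer: XKNW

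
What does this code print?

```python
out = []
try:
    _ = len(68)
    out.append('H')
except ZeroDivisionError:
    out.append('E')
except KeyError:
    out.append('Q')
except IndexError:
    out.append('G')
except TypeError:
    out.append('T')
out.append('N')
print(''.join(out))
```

Execution trace: 'T' (except TypeError) → 'N' (after the try/except). Output: TN

Answer: TN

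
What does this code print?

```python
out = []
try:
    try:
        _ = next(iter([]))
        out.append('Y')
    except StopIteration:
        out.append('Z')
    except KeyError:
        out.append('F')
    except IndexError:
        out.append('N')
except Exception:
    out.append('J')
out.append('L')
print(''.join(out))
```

Execution trace: 'Z' (inner except StopIteration) → 'L' (after the try/except). Output: ZL

Answer: ZL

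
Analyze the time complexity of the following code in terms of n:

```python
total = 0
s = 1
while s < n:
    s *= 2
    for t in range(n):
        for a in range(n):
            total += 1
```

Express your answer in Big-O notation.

Each loop level contributes: log n × n × n. Multiplying the contributions gives O(n^2 log n).

Answer: O(n^2 log n)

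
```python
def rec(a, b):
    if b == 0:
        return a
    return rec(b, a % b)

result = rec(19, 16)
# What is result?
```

rec(19, 16) -> rec(16, 3) -> rec(3, 1) -> rec(1, 0) -> 1

Answer: 1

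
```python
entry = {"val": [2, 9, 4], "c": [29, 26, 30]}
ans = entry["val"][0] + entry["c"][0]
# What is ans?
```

Trace:
`entry = {"val": [2, 9, 4], "c": [29, 26, 30]}` → entry = {'val': [2, 9, 4], 'c': [29, 26, 30]}
`ans = entry["val"][0] + entry["c"][0]` → ans = 31
So ans = 31

Answer: 31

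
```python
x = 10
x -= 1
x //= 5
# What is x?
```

Trace:
`x = 10` → x = 10
`x -= 1` → x = 9
`x //= 5` → x = 1
So x = 1

Answer: 1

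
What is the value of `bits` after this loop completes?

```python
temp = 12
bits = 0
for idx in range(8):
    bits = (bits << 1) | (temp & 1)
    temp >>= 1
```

Reverse lowest 8 bits of 12
`bits` takes the values: 0 → 1 → 3 → 6 → 12 → 24 → 48

Answer: 48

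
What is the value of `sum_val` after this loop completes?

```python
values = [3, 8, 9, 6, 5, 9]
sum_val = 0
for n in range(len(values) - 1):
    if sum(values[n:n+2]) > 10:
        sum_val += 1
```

Count windows with sum > 10
`sum_val` takes the values: 0 → 1 → 2 → 3 → 4 → 5

Answer: 5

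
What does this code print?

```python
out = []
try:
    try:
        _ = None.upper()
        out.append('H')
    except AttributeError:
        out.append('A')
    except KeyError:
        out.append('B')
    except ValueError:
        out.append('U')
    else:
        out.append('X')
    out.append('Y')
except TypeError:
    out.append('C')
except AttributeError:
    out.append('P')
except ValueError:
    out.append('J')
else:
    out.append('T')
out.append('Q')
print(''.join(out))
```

Execution trace: 'A' (inner except AttributeError) → 'Y' (try body, no exception) → 'T' (else) → 'Q' (after the try/except). Output: AYTQ

Answer: AYTQ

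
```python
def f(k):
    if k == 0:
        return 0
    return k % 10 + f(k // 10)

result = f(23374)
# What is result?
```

Sum of digits of 23374: 4 + 7 + 3 + 3 + 2 = 19

Answer: 19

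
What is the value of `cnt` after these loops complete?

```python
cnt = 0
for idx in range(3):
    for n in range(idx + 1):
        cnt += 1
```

Triangle: 1 + 2 + ... + 3
`cnt` takes the values: 0 → 1 → 2 → 3 → 4 → 5 → 6

Answer: 6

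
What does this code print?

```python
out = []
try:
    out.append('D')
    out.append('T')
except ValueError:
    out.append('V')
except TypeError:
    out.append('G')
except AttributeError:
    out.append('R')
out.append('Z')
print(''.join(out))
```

Execution trace: 'D' (try body) → 'T' (try body, no exception) → 'Z' (after the try/except). Output: DTZ

Answer: DTZ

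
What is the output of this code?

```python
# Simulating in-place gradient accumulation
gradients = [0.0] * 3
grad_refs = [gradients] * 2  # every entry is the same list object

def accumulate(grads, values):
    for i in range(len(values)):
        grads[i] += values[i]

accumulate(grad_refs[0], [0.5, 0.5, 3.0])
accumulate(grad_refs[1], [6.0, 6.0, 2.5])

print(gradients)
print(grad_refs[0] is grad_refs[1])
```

Key concept: gradient accumulation aliasing.
Step by step:
`gradients = [0.0] * 3` → gradients = [0.0, 0.0, 0.0]
`grad_refs = [gradients] * 2` → grad_refs = [[0.0, 0.0, 0.0], [0.0, 0.0, 0.0]]
`accumulate(grad_refs[0], [0.5, 0.5, 3.0])` → gradients = [0.5, 0.5, 3.0]; grad_refs = [[0.5, 0.5, 3.0], [0.5, 0.5, 3.0]]
`accumulate(grad_refs[1], [6.0, 6.0, 2.5])` → gradients = [6.5, 6.5, 5.5]; grad_refs = [[6.5, 6.5, 5.5], [6.5, 6.5, 5.5]]
`print(gradients)` → prints [6.5, 6.5, 5.5]
`print(grad_refs[0] is grad_refs[1])` → prints True

Answer:
[6.5, 6.5, 5.5]
True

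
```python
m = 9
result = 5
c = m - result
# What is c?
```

Trace:
`m = 9` → m = 9
`result = 5` → result = 5
`c = m - result` → c = 4
So c = 4

Answer: 4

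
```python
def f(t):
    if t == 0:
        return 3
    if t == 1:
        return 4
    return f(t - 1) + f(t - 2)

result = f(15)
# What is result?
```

Build up from base cases: f(0)=3, f(1)=4, f(2)=7, f(3)=11, f(4)=18, f(5)=29, f(6)=47, ..., f(15)=3571

Answer: 3571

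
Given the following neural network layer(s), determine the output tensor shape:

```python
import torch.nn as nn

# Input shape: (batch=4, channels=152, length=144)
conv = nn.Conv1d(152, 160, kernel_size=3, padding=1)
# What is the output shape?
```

Input: (4, 152, 144) -> Output: (4, 160, 144)

Answer: (4, 160, 144)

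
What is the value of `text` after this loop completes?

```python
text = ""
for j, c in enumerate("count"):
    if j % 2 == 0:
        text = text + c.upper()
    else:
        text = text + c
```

Uppercase even positions in 'count'
`text` takes the values: "" → "C" → "Co" → "CoU" → "CoUn" → "CoUnT"

Answer: "CoUnT"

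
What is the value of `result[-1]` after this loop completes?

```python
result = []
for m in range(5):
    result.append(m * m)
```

Last element of squares 0 to 4
`result` takes the values: [] → [0] → [0, 1] → [0, 1, 4] → [0, 1, 4, 9] → [0, 1, 4, 9, 16]
So `result[-1]` = 16

Answer: 16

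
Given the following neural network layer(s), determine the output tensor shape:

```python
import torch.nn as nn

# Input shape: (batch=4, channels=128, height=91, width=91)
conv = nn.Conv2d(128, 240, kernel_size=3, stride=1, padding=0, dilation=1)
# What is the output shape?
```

Input: (4, 128, 91, 91) -> Output: (4, 240, 89, 89)

Answer: (4, 240, 89, 89)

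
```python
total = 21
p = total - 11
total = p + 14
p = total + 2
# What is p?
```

Trace:
`total = 21` → total = 21
`p = total - 11` → p = 10
`total = p + 14` → total = 24
`p = total + 2` → p = 26
So p = 26

Answer: 26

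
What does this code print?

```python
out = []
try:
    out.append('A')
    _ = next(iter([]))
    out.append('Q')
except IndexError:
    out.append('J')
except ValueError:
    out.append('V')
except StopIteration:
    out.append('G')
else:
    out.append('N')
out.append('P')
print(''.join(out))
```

Execution trace: 'A' (try body) → 'G' (except StopIteration) → 'P' (after the try/except). Output: AGP

Answer: AGP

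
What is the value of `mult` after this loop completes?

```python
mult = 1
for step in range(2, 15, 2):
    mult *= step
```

Product of even numbers 2 to 14
`mult` takes the values: 1 → 2 → 8 → 48 → 384 → 3840 → 46080 → 645120

Answer: 645120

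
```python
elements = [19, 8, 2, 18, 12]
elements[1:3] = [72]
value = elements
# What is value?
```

Trace:
`elements = [19, 8, 2, 18, 12]` → elements = [19, 8, 2, 18, 12]
`elements[1:3] = [72]` → elements = [19, 72, 18, 12]
`value = elements` → value = [19, 72, 18, 12]
So value = [19, 72, 18, 12]

Answer: [19, 72, 18, 12]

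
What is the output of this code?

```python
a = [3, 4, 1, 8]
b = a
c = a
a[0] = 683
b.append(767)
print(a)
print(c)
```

Key concept: multiple aliases.
Step by step:
`a = [3, 4, 1, 8]` → a = [3, 4, 1, 8]
`b = a` → b = [3, 4, 1, 8] (same object as a)
`c = a` → c = [3, 4, 1, 8] (same object as a, b)
`a[0] = 683` → a = [683, 4, 1, 8] (same object as b, c); b = [683, 4, 1, 8] (same object as a, c); c = [683, 4, 1, 8] (same object as a, b)
`b.append(767)` → a = [683, 4, 1, 8, 767] (same object as b, c); b = [683, 4, 1, 8, 767] (same object as a, c); c = [683, 4, 1, 8, 767] (same object as a, b)
`print(a)` → prints [683, 4, 1, 8, 767]
`print(c)` → prints [683, 4, 1, 8, 767]

Answer:
[683, 4, 1, 8, 767]
[683, 4, 1, 8, 767]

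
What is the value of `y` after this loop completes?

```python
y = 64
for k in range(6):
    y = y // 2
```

Halve 6 times: 64 // 2^6 = 1
`y` takes the values: 64 → 32 → 16 → 8 → 4 → 2 → 1

Answer: 1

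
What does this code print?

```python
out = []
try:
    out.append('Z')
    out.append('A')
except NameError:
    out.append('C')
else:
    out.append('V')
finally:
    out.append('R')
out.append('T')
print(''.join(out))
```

Execution trace: 'Z' (try body) → 'A' (try body, no exception) → 'V' (else) → 'R' (finally) → 'T' (after the try/except). Output: ZAVRT

Answer: ZAVRT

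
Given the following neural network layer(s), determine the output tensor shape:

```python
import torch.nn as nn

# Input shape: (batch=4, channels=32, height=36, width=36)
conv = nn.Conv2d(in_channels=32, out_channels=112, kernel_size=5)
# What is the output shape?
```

Input: (4, 32, 36, 36) -> Output: (4, 112, 32, 32)

Answer: (4, 112, 32, 32)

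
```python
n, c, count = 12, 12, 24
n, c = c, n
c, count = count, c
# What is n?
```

Trace:
`n, c, count = 12, 12, 24` → n = 12; c = 12; count = 24
`n, c = c, n` → n = 12; c = 12
`c, count = count, c` → c = 24; count = 12
So n = 12

Answer: 12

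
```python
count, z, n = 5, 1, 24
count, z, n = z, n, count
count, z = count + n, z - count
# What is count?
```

Trace:
`count, z, n = 5, 1, 24` → count = 5; z = 1; n = 24
`count, z, n = z, n, count` → count = 1; z = 24; n = 5
`count, z = count + n, z - count` → count = 6; z = 23
So count = 6

Answer: 6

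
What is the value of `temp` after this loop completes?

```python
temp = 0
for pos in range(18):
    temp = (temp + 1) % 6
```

Increment mod 6, 18 times = 0
`temp` takes the values: 0 → 1 → 2 → 3 → 4 → 5 → 0 → 1 → 2 → 3 → 4 → 5 → 0 → 1 → 2 → 3 → 4 → 5 → 0

Answer: 0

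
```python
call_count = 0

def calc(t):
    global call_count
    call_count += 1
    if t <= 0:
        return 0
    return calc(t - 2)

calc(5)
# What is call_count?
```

Linear recursion stepping by 2: 4 calls from t=5 down to ≤0.

Answer: 4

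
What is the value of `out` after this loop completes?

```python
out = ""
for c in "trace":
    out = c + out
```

Reverse 'trace'
`out` takes the values: "" → "t" → "rt" → "art" → "cart" → "ecart"

Answer: "ecart"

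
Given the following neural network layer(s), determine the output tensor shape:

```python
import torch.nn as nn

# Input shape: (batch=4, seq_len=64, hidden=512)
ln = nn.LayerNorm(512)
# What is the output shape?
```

Input: (4, 64, 512) -> Output: (4, 64, 512)

Answer: (4, 64, 512)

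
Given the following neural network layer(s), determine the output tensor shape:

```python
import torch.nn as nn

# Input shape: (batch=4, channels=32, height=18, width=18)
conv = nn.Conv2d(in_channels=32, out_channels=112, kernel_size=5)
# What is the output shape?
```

Input: (4, 32, 18, 18) -> Output: (4, 112, 14, 14)

Answer: (4, 112, 14, 14)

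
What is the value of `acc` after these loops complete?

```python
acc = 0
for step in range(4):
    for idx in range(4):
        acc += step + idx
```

Sum of all step+idx for step,idx in 4x4
`acc` takes the values: 0 → 1 → 3 → 6 → 7 → 9 → 12 → 16 → 18 → 21 → 25 → 30 → 33 → 37 → 42 → 48

Answer: 48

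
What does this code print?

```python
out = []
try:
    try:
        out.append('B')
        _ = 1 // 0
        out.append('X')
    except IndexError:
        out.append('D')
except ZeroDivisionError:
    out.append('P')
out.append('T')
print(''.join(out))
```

Execution trace: 'B' (inner try body) → 'P' (outer except ZeroDivisionError) → 'T' (after the try/except). Output: BPT

Answer: BPT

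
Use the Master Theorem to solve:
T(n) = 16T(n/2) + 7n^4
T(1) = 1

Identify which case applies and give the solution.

a=16, b=2, f(n)=7n^4. log_2(16) = 4. Since c=4 = 4, Case 2 applies: T(n) = Θ(n^log_b(a) · log n) = O(n^4 log n).

Answer: O(n^4 log n) - Case 2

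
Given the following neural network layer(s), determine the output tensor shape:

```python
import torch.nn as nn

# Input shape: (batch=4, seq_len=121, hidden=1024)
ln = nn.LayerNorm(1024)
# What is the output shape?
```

Input: (4, 121, 1024) -> Output: (4, 121, 1024)

Answer: (4, 121, 1024)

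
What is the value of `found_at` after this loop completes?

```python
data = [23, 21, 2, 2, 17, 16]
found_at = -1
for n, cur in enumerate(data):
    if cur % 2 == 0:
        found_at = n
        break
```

First even number index in [23, 21, 2, 2, 17, 16]
`found_at` takes the values: -1 → 2

Answer: 2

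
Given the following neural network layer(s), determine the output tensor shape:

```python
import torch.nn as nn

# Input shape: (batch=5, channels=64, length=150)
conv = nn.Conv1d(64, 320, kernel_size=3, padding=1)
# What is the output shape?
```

Input: (5, 64, 150) -> Output: (5, 320, 150)

Answer: (5, 320, 150)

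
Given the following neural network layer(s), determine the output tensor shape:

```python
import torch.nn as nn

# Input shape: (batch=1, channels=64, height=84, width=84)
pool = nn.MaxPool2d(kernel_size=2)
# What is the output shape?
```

Input: (1, 64, 84, 84) -> Output: (1, 64, 42, 42)

Answer: (1, 64, 42, 42)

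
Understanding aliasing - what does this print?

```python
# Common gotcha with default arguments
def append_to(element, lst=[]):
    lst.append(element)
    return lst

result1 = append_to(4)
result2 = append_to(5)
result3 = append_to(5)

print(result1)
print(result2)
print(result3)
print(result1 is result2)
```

Key concept: mutable default argument gotcha.
Step by step:
`result1 = append_to(4)` → result1 = [4]
`result2 = append_to(5)` → result1 = [4, 5] (same object as result2); result2 = [4, 5] (same object as result1)
`result3 = append_to(5)` → result1 = [4, 5, 5] (same object as result2, result3); result2 = [4, 5, 5] (same object as result1, result3); result3 = [4, 5, 5] (same object as result1, result2)
`print(result1)` → prints [4, 5, 5]
`print(result2)` → prints [4, 5, 5]
`print(result3)` → prints [4, 5, 5]
`print(result1 is result2)` → prints True

Answer:
[4, 5, 5]
[4, 5, 5]
[4, 5, 5]
True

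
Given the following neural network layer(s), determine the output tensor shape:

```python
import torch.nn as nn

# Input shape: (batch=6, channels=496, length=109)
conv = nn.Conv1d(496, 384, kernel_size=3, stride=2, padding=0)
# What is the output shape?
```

Input: (6, 496, 109) -> Output: (6, 384, 54)

Answer: (6, 384, 54)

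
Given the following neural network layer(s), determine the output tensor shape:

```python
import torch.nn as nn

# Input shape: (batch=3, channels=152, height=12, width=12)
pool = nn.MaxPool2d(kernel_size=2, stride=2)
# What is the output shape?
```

Input: (3, 152, 12, 12) -> Output: (3, 152, 6, 6)

Answer: (3, 152, 6, 6)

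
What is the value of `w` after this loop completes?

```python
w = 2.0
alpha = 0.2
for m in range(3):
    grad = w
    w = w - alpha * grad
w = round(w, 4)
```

Gradient descent: w = 2.0 * (1 - 0.2)^3
`w` takes the values: 2.0 → 1.6 → 1.28 → 1.024

Answer: 1.024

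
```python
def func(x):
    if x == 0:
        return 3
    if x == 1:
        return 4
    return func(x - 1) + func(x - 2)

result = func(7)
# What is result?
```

Build up from base cases: func(0)=3, func(1)=4, func(2)=7, func(3)=11, func(4)=18, func(5)=29, func(6)=47, ..., func(7)=76

Answer: 76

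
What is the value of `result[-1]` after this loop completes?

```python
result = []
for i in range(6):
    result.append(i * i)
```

Last element of squares 0 to 5
`result` takes the values: [] → [0] → [0, 1] → [0, 1, 4] → [0, 1, 4, 9] → [0, 1, 4, 9, 16] → [0, 1, 4, 9, 16, 25]
So `result[-1]` = 25

Answer: 25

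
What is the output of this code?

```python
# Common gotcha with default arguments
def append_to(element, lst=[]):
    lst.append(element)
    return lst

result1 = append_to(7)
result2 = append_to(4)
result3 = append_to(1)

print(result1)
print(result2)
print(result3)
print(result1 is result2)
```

Key concept: mutable default argument gotcha.
Step by step:
`result1 = append_to(7)` → result1 = [7]
`result2 = append_to(4)` → result1 = [7, 4] (same object as result2); result2 = [7, 4] (same object as result1)
`result3 = append_to(1)` → result1 = [7, 4, 1] (same object as result2, result3); result2 = [7, 4, 1] (same object as result1, result3); result3 = [7, 4, 1] (same object as result1, result2)
`print(result1)` → prints [7, 4, 1]
`print(result2)` → prints [7, 4, 1]
`print(result3)` → prints [7, 4, 1]
`print(result1 is result2)` → prints True

Answer:
[7, 4, 1]
[7, 4, 1]
[7, 4, 1]
True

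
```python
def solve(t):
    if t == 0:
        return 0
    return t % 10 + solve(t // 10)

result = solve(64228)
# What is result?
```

Sum of digits of 64228: 8 + 2 + 2 + 4 + 6 = 22

Answer: 22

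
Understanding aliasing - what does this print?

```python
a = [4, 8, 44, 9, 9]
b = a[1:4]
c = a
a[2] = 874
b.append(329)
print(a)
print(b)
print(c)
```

Key concept: slice vs alias.
Step by step:
`a = [4, 8, 44, 9, 9]` → a = [4, 8, 44, 9, 9]
`b = a[1:4]` → b = [8, 44, 9]
`c = a` → c = [4, 8, 44, 9, 9] (same object as a)
`a[2] = 874` → a = [4, 8, 874, 9, 9] (same object as c); c = [4, 8, 874, 9, 9] (same object as a)
`b.append(329)` → b = [8, 44, 9, 329]
`print(a)` → prints [4, 8, 874, 9, 9]
`print(b)` → prints [8, 44, 9, 329]
`print(c)` → prints [4, 8, 874, 9, 9]

Answer:
[4, 8, 874, 9, 9]
[8, 44, 9, 329]
[4, 8, 874, 9, 9]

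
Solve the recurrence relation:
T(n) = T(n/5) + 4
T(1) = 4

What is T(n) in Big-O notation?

Each step divides n by 5 and adds 4. After log_5(n) steps we reach T(1)=4. So T(n) = 4·log_5(n) + 4 = O(log n).

Answer: O(log n)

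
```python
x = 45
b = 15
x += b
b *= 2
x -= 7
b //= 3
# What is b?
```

Trace:
`x = 45` → x = 45
`b = 15` → b = 15
`x += b` → x = 60
`b *= 2` → b = 30
`x -= 7` → x = 53
`b //= 3` → b = 10
So b = 10

Answer: 10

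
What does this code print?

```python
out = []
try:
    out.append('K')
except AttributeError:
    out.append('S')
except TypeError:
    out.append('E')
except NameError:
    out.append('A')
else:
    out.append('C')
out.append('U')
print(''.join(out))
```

Execution trace: 'K' (try body, no exception) → 'C' (else) → 'U' (after the try/except). Output: KCU

Answer: KCU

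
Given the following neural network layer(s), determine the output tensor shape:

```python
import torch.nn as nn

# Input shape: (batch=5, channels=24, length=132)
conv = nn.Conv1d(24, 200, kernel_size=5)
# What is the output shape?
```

Input: (5, 24, 132) -> Output: (5, 200, 128)

Answer: (5, 200, 128)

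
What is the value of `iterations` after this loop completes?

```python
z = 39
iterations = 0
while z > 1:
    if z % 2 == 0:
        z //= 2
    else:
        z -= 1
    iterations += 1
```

Steps to reduce 39 to 1
`iterations` takes the values: 0 → 1 → 2 → 3 → 4 → 5 → 6 → 7 → 8

Answer: 8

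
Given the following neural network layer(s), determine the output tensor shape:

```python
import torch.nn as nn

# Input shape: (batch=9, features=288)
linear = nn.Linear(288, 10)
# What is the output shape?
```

Input: (9, 288) -> Output: (9, 10)

Answer: (9, 10)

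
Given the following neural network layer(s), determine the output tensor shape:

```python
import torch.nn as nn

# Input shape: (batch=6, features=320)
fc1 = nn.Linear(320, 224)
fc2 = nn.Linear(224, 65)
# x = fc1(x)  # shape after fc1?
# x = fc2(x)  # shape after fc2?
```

Input: (6, 320) -> after fc1: (6, 224) -> Output: (6, 65)

Answer: (6, 65)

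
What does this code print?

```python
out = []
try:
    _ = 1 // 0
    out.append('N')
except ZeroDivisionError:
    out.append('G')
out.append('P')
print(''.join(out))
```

Execution trace: 'G' (except ZeroDivisionError) → 'P' (after the try/except). Output: GP

Answer: GP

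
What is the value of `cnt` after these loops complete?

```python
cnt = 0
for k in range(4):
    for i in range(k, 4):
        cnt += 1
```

Upper triangle: 4 + 3 + ... + 1
`cnt` takes the values: 0 → 1 → 2 → 3 → 4 → 5 → 6 → 7 → 8 → 9 → 10

Answer: 10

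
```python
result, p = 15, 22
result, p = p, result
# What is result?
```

Trace:
`result, p = 15, 22` → result = 15; p = 22
`result, p = p, result` → result = 22; p = 15
So result = 22

Answer: 22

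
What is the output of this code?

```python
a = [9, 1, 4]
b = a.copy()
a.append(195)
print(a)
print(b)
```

Key concept: list.copy() creates independent copy.
Step by step:
`a = [9, 1, 4]` → a = [9, 1, 4]
`b = a.copy()` → b = [9, 1, 4]
`a.append(195)` → a = [9, 1, 4, 195]
`print(a)` → prints [9, 1, 4, 195]
`print(b)` → prints [9, 1, 4]

Answer:
[9, 1, 4, 195]
[9, 1, 4]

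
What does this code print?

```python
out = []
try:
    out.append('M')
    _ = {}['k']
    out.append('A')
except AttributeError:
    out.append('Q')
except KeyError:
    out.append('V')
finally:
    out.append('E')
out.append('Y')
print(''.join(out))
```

Execution trace: 'M' (try body) → 'V' (except KeyError) → 'E' (finally) → 'Y' (after the try/except). Output: MVEY

Answer: MVEY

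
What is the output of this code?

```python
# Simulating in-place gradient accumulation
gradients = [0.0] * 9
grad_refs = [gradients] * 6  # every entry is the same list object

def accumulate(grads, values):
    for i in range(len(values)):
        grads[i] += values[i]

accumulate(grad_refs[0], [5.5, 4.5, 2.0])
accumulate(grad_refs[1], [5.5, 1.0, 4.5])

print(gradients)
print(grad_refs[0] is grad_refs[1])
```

Key concept: gradient accumulation aliasing.
Step by step:
`gradients = [0.0] * 9` → gradients = [0.0, 0.0, 0.0, 0.0, 0.0, 0.0, 0.0, 0.0, 0.0]
`grad_refs = [gradients] * 6` → grad_refs = [[0.0, 0.0, 0.0, 0.0, 0.0, 0.0, 0.0, 0.0, 0.0], [0.0, 0.0, 0.0, 0.0, 0.0, 0.0, 0.0, 0.0, 0.0], [0.0, 0.0, 0.0, 0.0, 0.0, 0.0, 0.0, 0.0, 0.0], [0.0, 0.0, 0.0, 0.0, 0.0, 0.0, 0.0, 0.0, 0.0], [0.0, 0.0, 0.0, 0.0, 0.0, 0.0, 0.0, 0.0, 0.0], [0.0, 0.0, 0.0, 0.0, 0.0, 0.0, 0.0, 0.0, 0.0]]
`accumulate(grad_refs[0], [5.5, 4.5, 2.0])` → gradients = [5.5, 4.5, 2.0, 0.0, 0.0, 0.0, 0.0, 0.0, 0.0]; grad_refs = [[5.5, 4.5, 2.0, 0.0, 0.0, 0.0, 0.0, 0.0, 0.0], [5.5, 4.5, 2.0, 0.0, 0.0, 0.0, 0.0, 0.0, 0.0], [5.5, 4.5, 2.0, 0.0, 0.0, 0.0, 0.0, 0.0, 0.0], [5.5, 4.5, 2.0, 0.0, 0.0, 0.0, 0.0, 0.0, 0.0], [5.5, 4.5, 2.0, 0.0, 0.0, 0.0, 0.0, 0.0, 0.0], [5.5, 4.5, 2.0, 0.0, 0.0, 0.0, 0.0, 0.0, 0.0]]
`accumulate(grad_refs[1], [5.5, 1.0, 4.5])` → gradients = [11.0, 5.5, 6.5, 0.0, 0.0, 0.0, 0.0, 0.0, 0.0]; grad_refs = [[11.0, 5.5, 6.5, 0.0, 0.0, 0.0, 0.0, 0.0, 0.0], [11.0, 5.5, 6.5, 0.0, 0.0, 0.0, 0.0, 0.0, 0.0], [11.0, 5.5, 6.5, 0.0, 0.0, 0.0, 0.0, 0.0, 0.0], [11.0, 5.5, 6.5, 0.0, 0.0, 0.0, 0.0, 0.0, 0.0], [11.0, 5.5, 6.5, 0.0, 0.0, 0.0, 0.0, 0.0, 0.0], [11.0, 5.5, 6.5, 0.0, 0.0, 0.0, 0.0, 0.0, 0.0]]
`print(gradients)` → prints [11.0, 5.5, 6.5, 0.0, 0.0, 0.0, 0.0, 0.0, 0.0]
`print(grad_refs[0] is grad_refs[1])` → prints True

Answer:
[11.0, 5.5, 6.5, 0.0, 0.0, 0.0, 0.0, 0.0, 0.0]
True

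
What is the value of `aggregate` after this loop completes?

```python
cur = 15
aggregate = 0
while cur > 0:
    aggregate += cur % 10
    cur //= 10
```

Sum digits of 15
`aggregate` takes the values: 0 → 5 → 6

Answer: 6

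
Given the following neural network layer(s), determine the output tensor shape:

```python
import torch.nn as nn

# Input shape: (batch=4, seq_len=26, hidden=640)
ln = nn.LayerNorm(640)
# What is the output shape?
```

Input: (4, 26, 640) -> Output: (4, 26, 640)

Answer: (4, 26, 640)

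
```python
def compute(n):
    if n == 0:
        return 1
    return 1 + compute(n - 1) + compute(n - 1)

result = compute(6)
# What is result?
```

compute(n) = 1 + 2·compute(n-1), compute(0)=1. Closed form: (1+1)·2^6 - 1 = 127.

Answer: 127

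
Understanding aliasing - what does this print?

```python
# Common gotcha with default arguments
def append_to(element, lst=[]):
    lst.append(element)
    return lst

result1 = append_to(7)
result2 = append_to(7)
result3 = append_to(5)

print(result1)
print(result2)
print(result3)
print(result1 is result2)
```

Key concept: mutable default argument gotcha.
Step by step:
`result1 = append_to(7)` → result1 = [7]
`result2 = append_to(7)` → result1 = [7, 7] (same object as result2); result2 = [7, 7] (same object as result1)
`result3 = append_to(5)` → result1 = [7, 7, 5] (same object as result2, result3); result2 = [7, 7, 5] (same object as result1, result3); result3 = [7, 7, 5] (same object as result1, result2)
`print(result1)` → prints [7, 7, 5]
`print(result2)` → prints [7, 7, 5]
`print(result3)` → prints [7, 7, 5]
`print(result1 is result2)` → prints True

Answer:
[7, 7, 5]
[7, 7, 5]
[7, 7, 5]
True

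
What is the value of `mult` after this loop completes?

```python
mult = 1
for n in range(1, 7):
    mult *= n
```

6! = 720
`mult` takes the values: 1 → 2 → 6 → 24 → 120 → 720

Answer: 720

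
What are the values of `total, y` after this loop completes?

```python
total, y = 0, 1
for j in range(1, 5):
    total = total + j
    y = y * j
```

Sum and factorial of 1 to 4
`total, y` takes the values: (0, 1) → (1, 1) → (3, 1) → (3, 2) → (6, 2) → (6, 6) → (10, 6) → (10, 24)

Answer: 10, 24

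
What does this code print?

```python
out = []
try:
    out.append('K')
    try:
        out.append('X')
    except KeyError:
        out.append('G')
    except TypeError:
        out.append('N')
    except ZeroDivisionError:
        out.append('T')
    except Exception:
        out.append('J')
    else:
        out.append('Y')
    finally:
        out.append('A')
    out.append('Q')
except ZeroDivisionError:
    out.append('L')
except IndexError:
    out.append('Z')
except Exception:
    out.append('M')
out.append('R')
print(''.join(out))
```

Execution trace: 'K' (try body) → 'X' (inner try body, no exception) → 'Y' (inner else) → 'A' (inner finally) → 'Q' (try body, no exception) → 'R' (after the try/except). Output: KXYAQR

Answer: KXYAQR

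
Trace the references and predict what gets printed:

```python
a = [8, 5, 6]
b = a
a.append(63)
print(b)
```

Key concept: basic list aliasing.
Step by step:
`a = [8, 5, 6]` → a = [8, 5, 6]
`b = a` → b = [8, 5, 6] (same object as a)
`a.append(63)` → a = [8, 5, 6, 63] (same object as b); b = [8, 5, 6, 63] (same object as a)
`print(b)` → prints [8, 5, 6, 63]

Answer: [8, 5, 6, 63]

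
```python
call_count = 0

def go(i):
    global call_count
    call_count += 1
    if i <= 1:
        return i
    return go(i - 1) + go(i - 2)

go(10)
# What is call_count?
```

Calls(i) = 1 + Calls(i-1) + Calls(i-2); Calls(0)=Calls(1)=1. For i=10 this gives 177.

Answer: 177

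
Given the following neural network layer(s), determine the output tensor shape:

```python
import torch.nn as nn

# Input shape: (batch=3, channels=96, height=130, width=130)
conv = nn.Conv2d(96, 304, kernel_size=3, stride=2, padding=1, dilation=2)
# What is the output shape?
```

Input: (3, 96, 130, 130) -> Output: (3, 304, 64, 64)

Answer: (3, 304, 64, 64)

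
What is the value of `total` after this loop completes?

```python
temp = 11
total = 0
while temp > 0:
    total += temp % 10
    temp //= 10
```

Sum digits of 11
`total` takes the values: 0 → 1 → 2

Answer: 2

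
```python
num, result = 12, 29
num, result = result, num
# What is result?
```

Trace:
`num, result = 12, 29` → num = 12; result = 29
`num, result = result, num` → num = 29; result = 12
So result = 12

Answer: 12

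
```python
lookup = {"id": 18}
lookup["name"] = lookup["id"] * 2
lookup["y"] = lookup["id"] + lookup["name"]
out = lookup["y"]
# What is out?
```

Trace:
`lookup = {"id": 18}` → lookup = {'id': 18}
`lookup["name"] = lookup["id"] * 2` → lookup = {'id': 18, 'name': 36}
`lookup["y"] = lookup["id"] + lookup["name"]` → lookup = {'id': 18, 'name': 36, 'y': 54}
`out = lookup["y"]` → out = 54
So out = 54

Answer: 54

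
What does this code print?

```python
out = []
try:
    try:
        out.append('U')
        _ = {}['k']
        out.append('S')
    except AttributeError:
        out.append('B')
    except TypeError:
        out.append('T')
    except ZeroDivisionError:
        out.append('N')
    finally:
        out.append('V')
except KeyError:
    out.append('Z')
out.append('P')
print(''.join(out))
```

Execution trace: 'U' (try body) → 'V' (finally) → 'Z' (outer except KeyError) → 'P' (after the try/except). Output: UVZP

Answer: UVZP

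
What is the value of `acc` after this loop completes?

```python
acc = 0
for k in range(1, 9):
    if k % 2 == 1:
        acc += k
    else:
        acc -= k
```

Add odd, subtract even
`acc` takes the values: 0 → 1 → -1 → 2 → -2 → 3 → -3 → 4 → -4

Answer: -4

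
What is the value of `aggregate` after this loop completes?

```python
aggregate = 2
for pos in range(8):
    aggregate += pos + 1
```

Start at 2, add 1 to 8 = 38
`aggregate` takes the values: 2 → 3 → 5 → 8 → 12 → 17 → 23 → 30 → 38

Answer: 38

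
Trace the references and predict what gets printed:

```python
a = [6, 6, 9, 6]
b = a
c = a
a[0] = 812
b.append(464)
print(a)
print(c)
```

Key concept: multiple aliases.
Step by step:
`a = [6, 6, 9, 6]` → a = [6, 6, 9, 6]
`b = a` → b = [6, 6, 9, 6] (same object as a)
`c = a` → c = [6, 6, 9, 6] (same object as a, b)
`a[0] = 812` → a = [812, 6, 9, 6] (same object as b, c); b = [812, 6, 9, 6] (same object as a, c); c = [812, 6, 9, 6] (same object as a, b)
`b.append(464)` → a = [812, 6, 9, 6, 464] (same object as b, c); b = [812, 6, 9, 6, 464] (same object as a, c); c = [812, 6, 9, 6, 464] (same object as a, b)
`print(a)` → prints [812, 6, 9, 6, 464]
`print(c)` → prints [812, 6, 9, 6, 464]

Answer:
[812, 6, 9, 6, 464]
[812, 6, 9, 6, 464]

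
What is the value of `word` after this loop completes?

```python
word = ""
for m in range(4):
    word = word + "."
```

Repeat '.' 4 times
`word` takes the values: "" → "." → ".." → "..." → "...."

Answer: "...."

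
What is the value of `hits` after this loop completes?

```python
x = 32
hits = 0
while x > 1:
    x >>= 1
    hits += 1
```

Count right shifts until 1
`hits` takes the values: 0 → 1 → 2 → 3 → 4 → 5

Answer: 5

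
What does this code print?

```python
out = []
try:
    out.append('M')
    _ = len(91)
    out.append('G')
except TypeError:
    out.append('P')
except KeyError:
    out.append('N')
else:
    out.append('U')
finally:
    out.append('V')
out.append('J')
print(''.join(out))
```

Execution trace: 'M' (try body) → 'P' (except TypeError) → 'V' (finally) → 'J' (after the try/except). Output: MPVJ

Answer: MPVJ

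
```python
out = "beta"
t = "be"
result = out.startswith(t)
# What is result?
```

Trace:
`out = "beta"` → out = 'beta'
`t = "be"` → t = 'be'
`result = out.startswith(t)` → result = True
So result = True

Answer: True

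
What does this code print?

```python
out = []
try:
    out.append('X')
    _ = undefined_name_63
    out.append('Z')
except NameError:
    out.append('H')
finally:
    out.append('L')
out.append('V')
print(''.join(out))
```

Execution trace: 'X' (try body) → 'H' (except NameError) → 'L' (finally) → 'V' (after the try/except). Output: XHLV

Answer: XHLV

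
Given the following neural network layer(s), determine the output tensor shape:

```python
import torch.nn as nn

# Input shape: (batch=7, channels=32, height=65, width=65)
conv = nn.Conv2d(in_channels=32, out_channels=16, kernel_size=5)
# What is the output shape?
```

Input: (7, 32, 65, 65) -> Output: (7, 16, 61, 61)

Answer: (7, 16, 61, 61)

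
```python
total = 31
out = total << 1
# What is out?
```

Trace:
`total = 31` → total = 31
`out = total << 1` → out = 62
So out = 62

Answer: 62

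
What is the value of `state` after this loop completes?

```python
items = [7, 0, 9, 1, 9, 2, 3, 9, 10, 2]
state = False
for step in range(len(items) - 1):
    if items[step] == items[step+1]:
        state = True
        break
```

Check consecutive duplicates in [7, 0, 9, 1, 9, 2, 3, 9, 10, 2]
`state` takes the values: False

Answer: False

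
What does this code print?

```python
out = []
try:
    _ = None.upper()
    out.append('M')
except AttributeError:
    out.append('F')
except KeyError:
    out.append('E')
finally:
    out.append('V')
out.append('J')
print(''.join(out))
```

Execution trace: 'F' (except AttributeError) → 'V' (finally) → 'J' (after the try/except). Output: FVJ

Answer: FVJ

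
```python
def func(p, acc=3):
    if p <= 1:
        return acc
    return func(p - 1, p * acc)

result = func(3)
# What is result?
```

Accumulator trace (n, acc): (3, 3) -> (2, 9) -> (1, 18) -> return 18

Answer: 18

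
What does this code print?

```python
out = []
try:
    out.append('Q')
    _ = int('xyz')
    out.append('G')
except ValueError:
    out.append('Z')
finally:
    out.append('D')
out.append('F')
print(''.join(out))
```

Execution trace: 'Q' (try body) → 'Z' (except ValueError) → 'D' (finally) → 'F' (after the try/except). Output: QZDF

Answer: QZDF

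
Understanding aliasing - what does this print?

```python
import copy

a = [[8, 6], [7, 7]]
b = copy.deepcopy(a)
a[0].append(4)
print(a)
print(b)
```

Key concept: deep copy is fully independent.
Step by step:
`a = [[8, 6], [7, 7]]` → a = [[8, 6], [7, 7]]
`b = copy.deepcopy(a)` → b = [[8, 6], [7, 7]]
`a[0].append(4)` → a = [[8, 6, 4], [7, 7]]
`print(a)` → prints [[8, 6, 4], [7, 7]]
`print(b)` → prints [[8, 6], [7, 7]]

Answer:
[[8, 6, 4], [7, 7]]
[[8, 6], [7, 7]]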